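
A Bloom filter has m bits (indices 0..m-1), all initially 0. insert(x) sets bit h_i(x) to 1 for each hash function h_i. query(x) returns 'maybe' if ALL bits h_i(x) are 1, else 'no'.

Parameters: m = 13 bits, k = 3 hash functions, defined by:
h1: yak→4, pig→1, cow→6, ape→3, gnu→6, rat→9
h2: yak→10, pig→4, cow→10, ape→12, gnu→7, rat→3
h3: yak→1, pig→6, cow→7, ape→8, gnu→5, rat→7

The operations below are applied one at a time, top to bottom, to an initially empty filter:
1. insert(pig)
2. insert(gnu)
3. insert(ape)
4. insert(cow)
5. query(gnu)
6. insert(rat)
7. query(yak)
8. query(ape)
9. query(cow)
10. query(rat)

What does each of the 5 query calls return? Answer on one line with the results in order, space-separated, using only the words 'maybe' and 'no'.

Answer: maybe maybe maybe maybe maybe

Derivation:
Start: bits=0000000000000
Op 1: insert pig -> sets bits 1 4 6 -> bits=0100101000000
Op 2: insert gnu -> sets bits 5 6 7 -> bits=0100111100000
Op 3: insert ape -> sets bits 3 8 12 -> bits=0101111110001
Op 4: insert cow -> sets bits 6 7 10 -> bits=0101111110101
Op 5: query gnu -> checks bit5=1, bit6=1, bit7=1 (all 1) -> maybe
Op 6: insert rat -> sets bits 3 7 9 -> bits=0101111111101
Op 7: query yak -> checks bit1=1, bit4=1, bit10=1 (all 1) -> maybe
Op 8: query ape -> checks bit3=1, bit8=1, bit12=1 (all 1) -> maybe
Op 9: query cow -> checks bit6=1, bit7=1, bit10=1 (all 1) -> maybe
Op 10: query rat -> checks bit3=1, bit7=1, bit9=1 (all 1) -> maybe
Query results in order: maybe maybe maybe maybe maybe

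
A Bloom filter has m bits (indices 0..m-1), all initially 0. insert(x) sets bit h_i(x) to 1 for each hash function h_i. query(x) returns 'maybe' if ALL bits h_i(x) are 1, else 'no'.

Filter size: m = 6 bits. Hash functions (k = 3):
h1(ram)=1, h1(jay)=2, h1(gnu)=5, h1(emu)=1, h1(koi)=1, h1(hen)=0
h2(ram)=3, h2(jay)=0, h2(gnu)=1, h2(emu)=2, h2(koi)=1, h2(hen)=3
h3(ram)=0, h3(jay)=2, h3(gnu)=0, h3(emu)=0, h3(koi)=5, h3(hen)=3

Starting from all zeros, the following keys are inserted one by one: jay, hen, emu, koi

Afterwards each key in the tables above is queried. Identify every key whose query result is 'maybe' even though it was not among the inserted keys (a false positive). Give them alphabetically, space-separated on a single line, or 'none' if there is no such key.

Start: bits=000000
After insert 'jay': sets bits 0 2 -> bits=101000
After insert 'hen': sets bits 0 3 -> bits=101100
After insert 'emu': sets bits 0 1 2 -> bits=111100
After insert 'koi': sets bits 1 5 -> bits=111101
Not inserted: gnu ram — query each against bits=111101:
query gnu: checks bit0=1, bit1=1, bit5=1 (all 1) -> maybe => FALSE POSITIVE
query ram: checks bit0=1, bit1=1, bit3=1 (all 1) -> maybe => FALSE POSITIVE
False positives (alphabetical): gnu ram

Answer: gnu ram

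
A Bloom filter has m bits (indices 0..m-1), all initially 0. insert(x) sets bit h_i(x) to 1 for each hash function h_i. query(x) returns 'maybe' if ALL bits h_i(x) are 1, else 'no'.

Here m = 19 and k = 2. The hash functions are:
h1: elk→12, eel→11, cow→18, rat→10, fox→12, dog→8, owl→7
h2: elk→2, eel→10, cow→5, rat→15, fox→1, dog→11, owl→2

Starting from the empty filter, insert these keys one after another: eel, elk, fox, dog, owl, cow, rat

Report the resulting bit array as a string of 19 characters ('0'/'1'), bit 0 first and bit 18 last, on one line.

Answer: 0110010110111001001

Derivation:
Start: bits=0000000000000000000
After insert 'eel': sets bits 10 11 -> bits=0000000000110000000
After insert 'elk': sets bits 2 12 -> bits=0010000000111000000
After insert 'fox': sets bits 1 12 -> bits=0110000000111000000
After insert 'dog': sets bits 8 11 -> bits=0110000010111000000
After insert 'owl': sets bits 2 7 -> bits=0110000110111000000
After insert 'cow': sets bits 5 18 -> bits=0110010110111000001
After insert 'rat': sets bits 10 15 -> bits=0110010110111001001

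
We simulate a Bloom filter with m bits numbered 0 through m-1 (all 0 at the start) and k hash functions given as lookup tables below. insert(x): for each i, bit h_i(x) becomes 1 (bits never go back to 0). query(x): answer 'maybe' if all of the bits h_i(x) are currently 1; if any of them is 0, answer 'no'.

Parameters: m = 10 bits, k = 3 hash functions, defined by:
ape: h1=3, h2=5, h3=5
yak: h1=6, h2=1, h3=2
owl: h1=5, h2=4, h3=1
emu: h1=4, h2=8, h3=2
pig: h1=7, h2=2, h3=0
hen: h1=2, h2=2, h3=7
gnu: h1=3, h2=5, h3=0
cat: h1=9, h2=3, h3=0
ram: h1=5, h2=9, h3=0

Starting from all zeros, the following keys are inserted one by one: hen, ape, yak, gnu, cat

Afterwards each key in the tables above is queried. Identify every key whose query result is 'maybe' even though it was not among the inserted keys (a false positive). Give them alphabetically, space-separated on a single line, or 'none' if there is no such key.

Start: bits=0000000000
After insert 'hen': sets bits 2 7 -> bits=0010000100
After insert 'ape': sets bits 3 5 -> bits=0011010100
After insert 'yak': sets bits 1 2 6 -> bits=0111011100
After insert 'gnu': sets bits 0 3 5 -> bits=1111011100
After insert 'cat': sets bits 0 3 9 -> bits=1111011101
Not inserted: emu owl pig ram — query each against bits=1111011101:
query emu: checks bit2=1, bit4=0, bit8=0 (has a 0) -> no => not a false positive
query owl: checks bit1=1, bit4=0, bit5=1 (has a 0) -> no => not a false positive
query pig: checks bit0=1, bit2=1, bit7=1 (all 1) -> maybe => FALSE POSITIVE
query ram: checks bit0=1, bit5=1, bit9=1 (all 1) -> maybe => FALSE POSITIVE
False positives (alphabetical): pig ram

Answer: pig ram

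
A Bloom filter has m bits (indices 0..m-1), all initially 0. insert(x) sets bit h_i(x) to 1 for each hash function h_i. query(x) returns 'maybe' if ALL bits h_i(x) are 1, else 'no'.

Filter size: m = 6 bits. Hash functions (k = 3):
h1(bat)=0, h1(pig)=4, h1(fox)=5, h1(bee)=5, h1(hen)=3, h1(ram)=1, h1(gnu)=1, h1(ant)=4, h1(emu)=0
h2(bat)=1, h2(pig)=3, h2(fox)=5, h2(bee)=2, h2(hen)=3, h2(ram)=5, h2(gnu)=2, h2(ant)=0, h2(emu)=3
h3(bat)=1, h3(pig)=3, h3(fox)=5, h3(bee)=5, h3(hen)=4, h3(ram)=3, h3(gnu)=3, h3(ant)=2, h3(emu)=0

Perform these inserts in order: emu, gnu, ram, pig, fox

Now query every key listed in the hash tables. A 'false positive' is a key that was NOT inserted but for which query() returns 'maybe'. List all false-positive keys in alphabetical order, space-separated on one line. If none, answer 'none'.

Start: bits=000000
After insert 'emu': sets bits 0 3 -> bits=100100
After insert 'gnu': sets bits 1 2 3 -> bits=111100
After insert 'ram': sets bits 1 3 5 -> bits=111101
After insert 'pig': sets bits 3 4 -> bits=111111
After insert 'fox': sets bits 5 -> bits=111111
Not inserted: ant bat bee hen — query each against bits=111111:
query ant: checks bit0=1, bit2=1, bit4=1 (all 1) -> maybe => FALSE POSITIVE
query bat: checks bit0=1, bit1=1 (all 1) -> maybe => FALSE POSITIVE
query bee: checks bit2=1, bit5=1 (all 1) -> maybe => FALSE POSITIVE
query hen: checks bit3=1, bit4=1 (all 1) -> maybe => FALSE POSITIVE
False positives (alphabetical): ant bat bee hen

Answer: ant bat bee hen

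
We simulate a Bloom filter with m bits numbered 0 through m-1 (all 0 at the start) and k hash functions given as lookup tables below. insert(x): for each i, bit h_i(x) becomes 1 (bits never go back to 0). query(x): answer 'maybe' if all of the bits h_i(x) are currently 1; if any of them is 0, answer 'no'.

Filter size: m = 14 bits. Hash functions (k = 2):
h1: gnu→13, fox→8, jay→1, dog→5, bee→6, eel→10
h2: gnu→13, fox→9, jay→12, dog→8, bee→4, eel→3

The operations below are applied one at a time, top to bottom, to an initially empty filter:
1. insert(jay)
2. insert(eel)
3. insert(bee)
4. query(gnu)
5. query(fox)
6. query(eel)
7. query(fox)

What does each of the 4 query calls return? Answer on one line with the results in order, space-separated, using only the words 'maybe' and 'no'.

Answer: no no maybe no

Derivation:
Start: bits=00000000000000
Op 1: insert jay -> sets bits 1 12 -> bits=01000000000010
Op 2: insert eel -> sets bits 3 10 -> bits=01010000001010
Op 3: insert bee -> sets bits 4 6 -> bits=01011010001010
Op 4: query gnu -> checks bit13=0 (has a 0) -> no
Op 5: query fox -> checks bit8=0, bit9=0 (has a 0) -> no
Op 6: query eel -> checks bit3=1, bit10=1 (all 1) -> maybe
Op 7: query fox -> checks bit8=0, bit9=0 (has a 0) -> no
Query results in order: no no maybe no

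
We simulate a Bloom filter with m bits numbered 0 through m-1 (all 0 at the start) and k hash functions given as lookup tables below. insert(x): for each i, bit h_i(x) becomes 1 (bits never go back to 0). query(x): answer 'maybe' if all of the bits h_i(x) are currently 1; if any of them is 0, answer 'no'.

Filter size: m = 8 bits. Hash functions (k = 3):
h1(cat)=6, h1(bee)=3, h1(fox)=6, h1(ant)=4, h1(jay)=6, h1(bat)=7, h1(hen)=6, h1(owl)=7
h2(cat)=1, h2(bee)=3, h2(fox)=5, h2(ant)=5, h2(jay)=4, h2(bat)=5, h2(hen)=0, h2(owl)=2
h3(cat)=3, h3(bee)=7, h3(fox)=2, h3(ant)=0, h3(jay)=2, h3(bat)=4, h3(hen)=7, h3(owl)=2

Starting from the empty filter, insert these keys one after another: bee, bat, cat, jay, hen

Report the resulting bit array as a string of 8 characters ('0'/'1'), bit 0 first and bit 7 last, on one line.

Answer: 11111111

Derivation:
Start: bits=00000000
After insert 'bee': sets bits 3 7 -> bits=00010001
After insert 'bat': sets bits 4 5 7 -> bits=00011101
After insert 'cat': sets bits 1 3 6 -> bits=01011111
After insert 'jay': sets bits 2 4 6 -> bits=01111111
After insert 'hen': sets bits 0 6 7 -> bits=11111111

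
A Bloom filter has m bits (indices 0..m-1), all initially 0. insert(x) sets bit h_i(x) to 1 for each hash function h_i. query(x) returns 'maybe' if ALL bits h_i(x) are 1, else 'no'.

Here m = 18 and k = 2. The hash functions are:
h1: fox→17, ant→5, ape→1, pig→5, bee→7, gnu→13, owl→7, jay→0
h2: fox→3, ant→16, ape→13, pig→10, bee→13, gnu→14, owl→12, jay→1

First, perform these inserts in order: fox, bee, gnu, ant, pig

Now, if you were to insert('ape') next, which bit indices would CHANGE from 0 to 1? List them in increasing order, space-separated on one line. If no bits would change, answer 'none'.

Answer: 1

Derivation:
Start: bits=000000000000000000
After insert 'fox': sets bits 3 17 -> bits=000100000000000001
After insert 'bee': sets bits 7 13 -> bits=000100010000010001
After insert 'gnu': sets bits 13 14 -> bits=000100010000011001
After insert 'ant': sets bits 5 16 -> bits=000101010000011011
After insert 'pig': sets bits 5 10 -> bits=000101010010011011
insert 'ape' would touch bits 1 13; currently bit1=0, bit13=1
Bits that are 0 among those (would change 0->1): 1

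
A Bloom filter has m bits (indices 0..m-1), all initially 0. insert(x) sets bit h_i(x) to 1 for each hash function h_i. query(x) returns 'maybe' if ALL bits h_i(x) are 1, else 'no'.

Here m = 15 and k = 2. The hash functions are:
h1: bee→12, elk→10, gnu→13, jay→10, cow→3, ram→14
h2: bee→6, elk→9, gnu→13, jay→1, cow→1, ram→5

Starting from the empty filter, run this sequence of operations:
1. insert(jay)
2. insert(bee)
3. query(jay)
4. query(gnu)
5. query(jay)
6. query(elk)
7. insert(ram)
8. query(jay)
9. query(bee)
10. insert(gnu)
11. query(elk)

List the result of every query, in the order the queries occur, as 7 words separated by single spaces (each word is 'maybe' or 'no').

Start: bits=000000000000000
Op 1: insert jay -> sets bits 1 10 -> bits=010000000010000
Op 2: insert bee -> sets bits 6 12 -> bits=010000100010100
Op 3: query jay -> checks bit1=1, bit10=1 (all 1) -> maybe
Op 4: query gnu -> checks bit13=0 (has a 0) -> no
Op 5: query jay -> checks bit1=1, bit10=1 (all 1) -> maybe
Op 6: query elk -> checks bit9=0, bit10=1 (has a 0) -> no
Op 7: insert ram -> sets bits 5 14 -> bits=010001100010101
Op 8: query jay -> checks bit1=1, bit10=1 (all 1) -> maybe
Op 9: query bee -> checks bit6=1, bit12=1 (all 1) -> maybe
Op 10: insert gnu -> sets bits 13 -> bits=010001100010111
Op 11: query elk -> checks bit9=0, bit10=1 (has a 0) -> no
Query results in order: maybe no maybe no maybe maybe no

Answer: maybe no maybe no maybe maybe no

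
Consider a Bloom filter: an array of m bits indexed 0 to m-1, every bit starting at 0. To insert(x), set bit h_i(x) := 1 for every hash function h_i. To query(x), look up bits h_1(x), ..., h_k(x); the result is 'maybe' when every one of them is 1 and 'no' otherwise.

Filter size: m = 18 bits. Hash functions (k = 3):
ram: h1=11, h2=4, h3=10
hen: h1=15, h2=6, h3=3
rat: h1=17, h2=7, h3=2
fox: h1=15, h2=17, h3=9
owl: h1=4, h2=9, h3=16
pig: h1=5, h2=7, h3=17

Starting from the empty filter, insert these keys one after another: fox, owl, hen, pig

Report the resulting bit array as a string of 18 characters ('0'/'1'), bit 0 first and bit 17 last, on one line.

Start: bits=000000000000000000
After insert 'fox': sets bits 9 15 17 -> bits=000000000100000101
After insert 'owl': sets bits 4 9 16 -> bits=000010000100000111
After insert 'hen': sets bits 3 6 15 -> bits=000110100100000111
After insert 'pig': sets bits 5 7 17 -> bits=000111110100000111

Answer: 000111110100000111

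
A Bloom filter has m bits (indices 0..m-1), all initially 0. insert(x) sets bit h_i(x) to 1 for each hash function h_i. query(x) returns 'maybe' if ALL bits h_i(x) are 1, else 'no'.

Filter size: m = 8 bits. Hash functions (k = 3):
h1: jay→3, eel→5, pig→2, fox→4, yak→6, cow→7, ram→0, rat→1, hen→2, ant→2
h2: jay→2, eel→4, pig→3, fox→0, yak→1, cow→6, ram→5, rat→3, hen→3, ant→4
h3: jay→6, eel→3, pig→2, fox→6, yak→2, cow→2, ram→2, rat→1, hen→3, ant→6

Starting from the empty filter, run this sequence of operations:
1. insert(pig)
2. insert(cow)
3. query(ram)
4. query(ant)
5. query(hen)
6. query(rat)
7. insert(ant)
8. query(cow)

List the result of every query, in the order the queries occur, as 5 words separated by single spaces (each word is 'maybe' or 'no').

Start: bits=00000000
Op 1: insert pig -> sets bits 2 3 -> bits=00110000
Op 2: insert cow -> sets bits 2 6 7 -> bits=00110011
Op 3: query ram -> checks bit0=0, bit2=1, bit5=0 (has a 0) -> no
Op 4: query ant -> checks bit2=1, bit4=0, bit6=1 (has a 0) -> no
Op 5: query hen -> checks bit2=1, bit3=1 (all 1) -> maybe
Op 6: query rat -> checks bit1=0, bit3=1 (has a 0) -> no
Op 7: insert ant -> sets bits 2 4 6 -> bits=00111011
Op 8: query cow -> checks bit2=1, bit6=1, bit7=1 (all 1) -> maybe
Query results in order: no no maybe no maybe

Answer: no no maybe no maybe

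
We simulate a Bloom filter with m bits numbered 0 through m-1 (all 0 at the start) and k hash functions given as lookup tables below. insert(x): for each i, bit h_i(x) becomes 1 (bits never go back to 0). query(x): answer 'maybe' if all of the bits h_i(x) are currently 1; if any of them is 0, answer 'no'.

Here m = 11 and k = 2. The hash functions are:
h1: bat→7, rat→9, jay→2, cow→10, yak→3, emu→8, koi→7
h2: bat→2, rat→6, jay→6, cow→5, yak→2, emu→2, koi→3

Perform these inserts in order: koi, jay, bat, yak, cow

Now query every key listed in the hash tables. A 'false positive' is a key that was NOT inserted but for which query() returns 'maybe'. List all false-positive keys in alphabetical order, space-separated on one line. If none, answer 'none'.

Answer: none

Derivation:
Start: bits=00000000000
After insert 'koi': sets bits 3 7 -> bits=00010001000
After insert 'jay': sets bits 2 6 -> bits=00110011000
After insert 'bat': sets bits 2 7 -> bits=00110011000
After insert 'yak': sets bits 2 3 -> bits=00110011000
After insert 'cow': sets bits 5 10 -> bits=00110111001
Not inserted: emu rat — query each against bits=00110111001:
query emu: checks bit2=1, bit8=0 (has a 0) -> no => not a false positive
query rat: checks bit6=1, bit9=0 (has a 0) -> no => not a false positive
False positives (alphabetical): none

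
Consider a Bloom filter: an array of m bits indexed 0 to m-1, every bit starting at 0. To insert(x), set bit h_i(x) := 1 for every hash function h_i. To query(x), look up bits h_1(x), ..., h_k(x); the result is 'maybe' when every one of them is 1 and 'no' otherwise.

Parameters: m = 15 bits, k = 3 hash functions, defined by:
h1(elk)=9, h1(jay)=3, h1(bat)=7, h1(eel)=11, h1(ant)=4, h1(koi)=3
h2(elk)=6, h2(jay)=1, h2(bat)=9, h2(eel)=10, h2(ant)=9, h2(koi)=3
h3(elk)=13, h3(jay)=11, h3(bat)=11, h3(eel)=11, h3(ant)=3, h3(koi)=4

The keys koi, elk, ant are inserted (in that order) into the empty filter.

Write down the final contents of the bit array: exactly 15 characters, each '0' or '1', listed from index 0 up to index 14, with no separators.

Answer: 000110100100010

Derivation:
Start: bits=000000000000000
After insert 'koi': sets bits 3 4 -> bits=000110000000000
After insert 'elk': sets bits 6 9 13 -> bits=000110100100010
After insert 'ant': sets bits 3 4 9 -> bits=000110100100010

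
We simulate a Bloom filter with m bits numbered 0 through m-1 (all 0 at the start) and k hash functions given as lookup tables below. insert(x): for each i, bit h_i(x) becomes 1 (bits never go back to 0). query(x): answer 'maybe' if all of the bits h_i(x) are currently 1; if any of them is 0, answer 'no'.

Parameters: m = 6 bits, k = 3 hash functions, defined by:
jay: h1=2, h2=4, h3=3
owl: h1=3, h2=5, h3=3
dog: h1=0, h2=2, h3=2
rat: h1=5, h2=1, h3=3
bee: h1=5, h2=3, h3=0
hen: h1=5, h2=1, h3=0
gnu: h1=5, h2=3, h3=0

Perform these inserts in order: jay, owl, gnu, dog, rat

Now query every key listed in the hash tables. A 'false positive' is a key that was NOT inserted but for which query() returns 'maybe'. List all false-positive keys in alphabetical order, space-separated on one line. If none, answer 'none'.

Start: bits=000000
After insert 'jay': sets bits 2 3 4 -> bits=001110
After insert 'owl': sets bits 3 5 -> bits=001111
After insert 'gnu': sets bits 0 3 5 -> bits=101111
After insert 'dog': sets bits 0 2 -> bits=101111
After insert 'rat': sets bits 1 3 5 -> bits=111111
Not inserted: bee hen — query each against bits=111111:
query bee: checks bit0=1, bit3=1, bit5=1 (all 1) -> maybe => FALSE POSITIVE
query hen: checks bit0=1, bit1=1, bit5=1 (all 1) -> maybe => FALSE POSITIVE
False positives (alphabetical): bee hen

Answer: bee hen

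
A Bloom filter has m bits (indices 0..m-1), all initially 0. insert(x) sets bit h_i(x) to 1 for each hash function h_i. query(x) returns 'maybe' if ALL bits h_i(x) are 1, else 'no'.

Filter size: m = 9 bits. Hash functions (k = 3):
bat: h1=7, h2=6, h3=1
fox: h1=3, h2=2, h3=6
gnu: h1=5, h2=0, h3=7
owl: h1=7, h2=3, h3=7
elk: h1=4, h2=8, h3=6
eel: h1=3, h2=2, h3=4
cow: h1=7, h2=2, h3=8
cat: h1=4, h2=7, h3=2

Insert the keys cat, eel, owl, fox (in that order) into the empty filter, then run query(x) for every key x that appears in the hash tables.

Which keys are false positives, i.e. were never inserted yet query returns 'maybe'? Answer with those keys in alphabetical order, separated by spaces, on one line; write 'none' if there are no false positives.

Answer: none

Derivation:
Start: bits=000000000
After insert 'cat': sets bits 2 4 7 -> bits=001010010
After insert 'eel': sets bits 2 3 4 -> bits=001110010
After insert 'owl': sets bits 3 7 -> bits=001110010
After insert 'fox': sets bits 2 3 6 -> bits=001110110
Not inserted: bat cow elk gnu — query each against bits=001110110:
query bat: checks bit1=0, bit6=1, bit7=1 (has a 0) -> no => not a false positive
query cow: checks bit2=1, bit7=1, bit8=0 (has a 0) -> no => not a false positive
query elk: checks bit4=1, bit6=1, bit8=0 (has a 0) -> no => not a false positive
query gnu: checks bit0=0, bit5=0, bit7=1 (has a 0) -> no => not a false positive
False positives (alphabetical): none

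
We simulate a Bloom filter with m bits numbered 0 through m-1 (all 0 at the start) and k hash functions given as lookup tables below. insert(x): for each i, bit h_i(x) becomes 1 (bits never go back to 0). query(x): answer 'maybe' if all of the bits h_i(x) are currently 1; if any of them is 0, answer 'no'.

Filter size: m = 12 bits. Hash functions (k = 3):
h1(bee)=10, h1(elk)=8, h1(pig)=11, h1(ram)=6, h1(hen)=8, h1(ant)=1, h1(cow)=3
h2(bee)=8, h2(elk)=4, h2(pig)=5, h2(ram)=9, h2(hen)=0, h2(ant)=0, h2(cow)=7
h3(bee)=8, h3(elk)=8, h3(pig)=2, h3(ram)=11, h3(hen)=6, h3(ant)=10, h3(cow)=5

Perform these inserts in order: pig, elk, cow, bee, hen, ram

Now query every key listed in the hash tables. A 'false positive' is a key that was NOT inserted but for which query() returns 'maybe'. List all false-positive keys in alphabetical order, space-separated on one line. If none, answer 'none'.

Start: bits=000000000000
After insert 'pig': sets bits 2 5 11 -> bits=001001000001
After insert 'elk': sets bits 4 8 -> bits=001011001001
After insert 'cow': sets bits 3 5 7 -> bits=001111011001
After insert 'bee': sets bits 8 10 -> bits=001111011011
After insert 'hen': sets bits 0 6 8 -> bits=101111111011
After insert 'ram': sets bits 6 9 11 -> bits=101111111111
Not inserted: ant — query each against bits=101111111111:
query ant: checks bit0=1, bit1=0, bit10=1 (has a 0) -> no => not a false positive
False positives (alphabetical): none

Answer: none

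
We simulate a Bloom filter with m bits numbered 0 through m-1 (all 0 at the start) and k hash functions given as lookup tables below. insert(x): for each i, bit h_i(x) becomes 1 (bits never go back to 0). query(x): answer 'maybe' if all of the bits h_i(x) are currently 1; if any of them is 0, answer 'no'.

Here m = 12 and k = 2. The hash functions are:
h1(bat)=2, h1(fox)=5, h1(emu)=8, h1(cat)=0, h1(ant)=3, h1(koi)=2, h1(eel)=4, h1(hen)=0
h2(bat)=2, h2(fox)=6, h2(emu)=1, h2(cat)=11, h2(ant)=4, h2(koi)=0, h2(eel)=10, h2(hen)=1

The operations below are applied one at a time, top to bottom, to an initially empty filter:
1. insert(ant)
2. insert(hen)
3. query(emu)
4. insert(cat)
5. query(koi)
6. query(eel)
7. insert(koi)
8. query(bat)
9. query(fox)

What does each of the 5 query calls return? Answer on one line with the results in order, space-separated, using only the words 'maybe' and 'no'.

Start: bits=000000000000
Op 1: insert ant -> sets bits 3 4 -> bits=000110000000
Op 2: insert hen -> sets bits 0 1 -> bits=110110000000
Op 3: query emu -> checks bit1=1, bit8=0 (has a 0) -> no
Op 4: insert cat -> sets bits 0 11 -> bits=110110000001
Op 5: query koi -> checks bit0=1, bit2=0 (has a 0) -> no
Op 6: query eel -> checks bit4=1, bit10=0 (has a 0) -> no
Op 7: insert koi -> sets bits 0 2 -> bits=111110000001
Op 8: query bat -> checks bit2=1 (all 1) -> maybe
Op 9: query fox -> checks bit5=0, bit6=0 (has a 0) -> no
Query results in order: no no no maybe no

Answer: no no no maybe no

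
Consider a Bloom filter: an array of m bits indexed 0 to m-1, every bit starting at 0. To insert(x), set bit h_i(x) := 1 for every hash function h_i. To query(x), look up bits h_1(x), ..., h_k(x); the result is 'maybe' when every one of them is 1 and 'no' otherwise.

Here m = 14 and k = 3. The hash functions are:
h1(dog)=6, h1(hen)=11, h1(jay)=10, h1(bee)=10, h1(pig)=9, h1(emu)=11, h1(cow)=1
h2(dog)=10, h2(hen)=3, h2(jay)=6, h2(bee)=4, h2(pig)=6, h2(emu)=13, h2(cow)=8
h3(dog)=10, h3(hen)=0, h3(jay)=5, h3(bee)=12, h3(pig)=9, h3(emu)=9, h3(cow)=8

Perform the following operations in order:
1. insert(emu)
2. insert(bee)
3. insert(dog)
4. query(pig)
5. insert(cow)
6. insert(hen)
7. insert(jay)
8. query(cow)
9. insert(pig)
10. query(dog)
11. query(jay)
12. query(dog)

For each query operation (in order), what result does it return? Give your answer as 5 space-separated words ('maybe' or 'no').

Answer: maybe maybe maybe maybe maybe

Derivation:
Start: bits=00000000000000
Op 1: insert emu -> sets bits 9 11 13 -> bits=00000000010101
Op 2: insert bee -> sets bits 4 10 12 -> bits=00001000011111
Op 3: insert dog -> sets bits 6 10 -> bits=00001010011111
Op 4: query pig -> checks bit6=1, bit9=1 (all 1) -> maybe
Op 5: insert cow -> sets bits 1 8 -> bits=01001010111111
Op 6: insert hen -> sets bits 0 3 11 -> bits=11011010111111
Op 7: insert jay -> sets bits 5 6 10 -> bits=11011110111111
Op 8: query cow -> checks bit1=1, bit8=1 (all 1) -> maybe
Op 9: insert pig -> sets bits 6 9 -> bits=11011110111111
Op 10: query dog -> checks bit6=1, bit10=1 (all 1) -> maybe
Op 11: query jay -> checks bit5=1, bit6=1, bit10=1 (all 1) -> maybe
Op 12: query dog -> checks bit6=1, bit10=1 (all 1) -> maybe
Query results in order: maybe maybe maybe maybe maybe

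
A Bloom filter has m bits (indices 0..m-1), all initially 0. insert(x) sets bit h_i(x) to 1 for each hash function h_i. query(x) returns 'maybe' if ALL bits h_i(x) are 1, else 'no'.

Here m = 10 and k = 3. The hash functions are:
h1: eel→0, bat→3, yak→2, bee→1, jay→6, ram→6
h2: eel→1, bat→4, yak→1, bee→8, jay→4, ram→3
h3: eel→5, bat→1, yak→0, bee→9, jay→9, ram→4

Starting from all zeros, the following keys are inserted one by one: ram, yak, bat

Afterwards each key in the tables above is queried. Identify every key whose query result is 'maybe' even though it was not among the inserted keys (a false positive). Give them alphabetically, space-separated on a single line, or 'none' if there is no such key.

Start: bits=0000000000
After insert 'ram': sets bits 3 4 6 -> bits=0001101000
After insert 'yak': sets bits 0 1 2 -> bits=1111101000
After insert 'bat': sets bits 1 3 4 -> bits=1111101000
Not inserted: bee eel jay — query each against bits=1111101000:
query bee: checks bit1=1, bit8=0, bit9=0 (has a 0) -> no => not a false positive
query eel: checks bit0=1, bit1=1, bit5=0 (has a 0) -> no => not a false positive
query jay: checks bit4=1, bit6=1, bit9=0 (has a 0) -> no => not a false positive
False positives (alphabetical): none

Answer: none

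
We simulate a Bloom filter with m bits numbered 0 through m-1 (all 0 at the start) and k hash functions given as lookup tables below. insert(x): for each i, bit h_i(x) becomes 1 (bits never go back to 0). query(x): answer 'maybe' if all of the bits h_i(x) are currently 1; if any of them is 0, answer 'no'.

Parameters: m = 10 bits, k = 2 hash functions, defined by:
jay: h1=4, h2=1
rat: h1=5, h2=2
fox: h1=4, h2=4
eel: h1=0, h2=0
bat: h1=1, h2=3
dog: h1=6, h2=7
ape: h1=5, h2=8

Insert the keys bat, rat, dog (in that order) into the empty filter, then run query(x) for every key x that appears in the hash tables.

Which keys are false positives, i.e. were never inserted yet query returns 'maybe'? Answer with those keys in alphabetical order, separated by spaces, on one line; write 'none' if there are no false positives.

Start: bits=0000000000
After insert 'bat': sets bits 1 3 -> bits=0101000000
After insert 'rat': sets bits 2 5 -> bits=0111010000
After insert 'dog': sets bits 6 7 -> bits=0111011100
Not inserted: ape eel fox jay — query each against bits=0111011100:
query ape: checks bit5=1, bit8=0 (has a 0) -> no => not a false positive
query eel: checks bit0=0 (has a 0) -> no => not a false positive
query fox: checks bit4=0 (has a 0) -> no => not a false positive
query jay: checks bit1=1, bit4=0 (has a 0) -> no => not a false positive
False positives (alphabetical): none

Answer: none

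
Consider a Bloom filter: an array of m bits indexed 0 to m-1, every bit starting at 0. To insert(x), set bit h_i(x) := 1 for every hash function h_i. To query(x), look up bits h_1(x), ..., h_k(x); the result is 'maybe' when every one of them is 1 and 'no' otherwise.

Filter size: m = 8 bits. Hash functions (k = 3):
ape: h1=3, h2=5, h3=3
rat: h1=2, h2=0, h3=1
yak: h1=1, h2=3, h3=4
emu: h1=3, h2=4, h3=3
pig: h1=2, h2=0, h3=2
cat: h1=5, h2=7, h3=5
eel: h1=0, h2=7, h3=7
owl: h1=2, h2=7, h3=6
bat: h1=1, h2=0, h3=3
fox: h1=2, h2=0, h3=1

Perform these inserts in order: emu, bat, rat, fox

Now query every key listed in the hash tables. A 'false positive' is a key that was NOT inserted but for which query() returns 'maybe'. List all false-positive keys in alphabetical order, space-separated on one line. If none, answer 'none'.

Start: bits=00000000
After insert 'emu': sets bits 3 4 -> bits=00011000
After insert 'bat': sets bits 0 1 3 -> bits=11011000
After insert 'rat': sets bits 0 1 2 -> bits=11111000
After insert 'fox': sets bits 0 1 2 -> bits=11111000
Not inserted: ape cat eel owl pig yak — query each against bits=11111000:
query ape: checks bit3=1, bit5=0 (has a 0) -> no => not a false positive
query cat: checks bit5=0, bit7=0 (has a 0) -> no => not a false positive
query eel: checks bit0=1, bit7=0 (has a 0) -> no => not a false positive
query owl: checks bit2=1, bit6=0, bit7=0 (has a 0) -> no => not a false positive
query pig: checks bit0=1, bit2=1 (all 1) -> maybe => FALSE POSITIVE
query yak: checks bit1=1, bit3=1, bit4=1 (all 1) -> maybe => FALSE POSITIVE
False positives (alphabetical): pig yak

Answer: pig yak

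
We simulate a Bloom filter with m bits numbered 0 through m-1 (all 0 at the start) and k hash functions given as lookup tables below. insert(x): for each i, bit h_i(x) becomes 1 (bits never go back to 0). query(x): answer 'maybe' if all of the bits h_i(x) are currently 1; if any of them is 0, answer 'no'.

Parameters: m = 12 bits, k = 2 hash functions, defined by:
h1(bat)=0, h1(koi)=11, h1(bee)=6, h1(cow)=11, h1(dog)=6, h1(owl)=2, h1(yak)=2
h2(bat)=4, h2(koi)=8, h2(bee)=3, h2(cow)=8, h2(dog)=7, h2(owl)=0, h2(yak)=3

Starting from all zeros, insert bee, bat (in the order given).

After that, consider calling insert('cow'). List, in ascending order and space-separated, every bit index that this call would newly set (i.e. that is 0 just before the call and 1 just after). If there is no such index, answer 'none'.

Start: bits=000000000000
After insert 'bee': sets bits 3 6 -> bits=000100100000
After insert 'bat': sets bits 0 4 -> bits=100110100000
insert 'cow' would touch bits 8 11; currently bit8=0, bit11=0
Bits that are 0 among those (would change 0->1): 8 11

Answer: 8 11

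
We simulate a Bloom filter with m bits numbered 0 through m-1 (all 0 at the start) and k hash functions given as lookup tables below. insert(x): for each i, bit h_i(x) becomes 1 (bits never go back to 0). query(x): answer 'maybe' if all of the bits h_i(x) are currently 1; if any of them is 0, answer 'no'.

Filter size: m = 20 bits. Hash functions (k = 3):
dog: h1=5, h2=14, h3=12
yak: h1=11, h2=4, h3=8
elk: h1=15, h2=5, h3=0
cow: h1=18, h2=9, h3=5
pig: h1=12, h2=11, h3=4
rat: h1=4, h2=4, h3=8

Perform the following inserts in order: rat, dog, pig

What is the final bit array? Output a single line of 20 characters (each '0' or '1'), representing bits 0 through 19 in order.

Answer: 00001100100110100000

Derivation:
Start: bits=00000000000000000000
After insert 'rat': sets bits 4 8 -> bits=00001000100000000000
After insert 'dog': sets bits 5 12 14 -> bits=00001100100010100000
After insert 'pig': sets bits 4 11 12 -> bits=00001100100110100000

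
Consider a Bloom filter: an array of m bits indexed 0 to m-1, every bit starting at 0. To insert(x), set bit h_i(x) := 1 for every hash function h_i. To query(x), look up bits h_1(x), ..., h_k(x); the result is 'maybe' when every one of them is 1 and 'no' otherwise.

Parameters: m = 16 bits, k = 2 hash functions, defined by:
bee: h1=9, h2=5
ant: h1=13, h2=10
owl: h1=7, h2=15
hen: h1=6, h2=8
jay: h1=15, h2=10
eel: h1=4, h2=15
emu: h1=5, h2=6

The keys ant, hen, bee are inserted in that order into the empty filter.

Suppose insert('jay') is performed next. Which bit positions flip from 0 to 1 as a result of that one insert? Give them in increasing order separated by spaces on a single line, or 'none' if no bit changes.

Answer: 15

Derivation:
Start: bits=0000000000000000
After insert 'ant': sets bits 10 13 -> bits=0000000000100100
After insert 'hen': sets bits 6 8 -> bits=0000001010100100
After insert 'bee': sets bits 5 9 -> bits=0000011011100100
insert 'jay' would touch bits 10 15; currently bit10=1, bit15=0
Bits that are 0 among those (would change 0->1): 15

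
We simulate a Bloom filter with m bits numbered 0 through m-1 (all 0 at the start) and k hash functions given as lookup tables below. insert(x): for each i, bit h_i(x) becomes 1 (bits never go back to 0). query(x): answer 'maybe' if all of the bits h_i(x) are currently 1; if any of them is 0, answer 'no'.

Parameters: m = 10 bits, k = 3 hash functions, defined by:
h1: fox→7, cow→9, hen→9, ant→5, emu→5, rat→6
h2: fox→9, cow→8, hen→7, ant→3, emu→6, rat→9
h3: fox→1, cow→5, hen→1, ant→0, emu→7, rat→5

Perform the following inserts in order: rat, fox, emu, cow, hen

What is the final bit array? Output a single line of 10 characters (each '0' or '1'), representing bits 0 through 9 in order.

Answer: 0100011111

Derivation:
Start: bits=0000000000
After insert 'rat': sets bits 5 6 9 -> bits=0000011001
After insert 'fox': sets bits 1 7 9 -> bits=0100011101
After insert 'emu': sets bits 5 6 7 -> bits=0100011101
After insert 'cow': sets bits 5 8 9 -> bits=0100011111
After insert 'hen': sets bits 1 7 9 -> bits=0100011111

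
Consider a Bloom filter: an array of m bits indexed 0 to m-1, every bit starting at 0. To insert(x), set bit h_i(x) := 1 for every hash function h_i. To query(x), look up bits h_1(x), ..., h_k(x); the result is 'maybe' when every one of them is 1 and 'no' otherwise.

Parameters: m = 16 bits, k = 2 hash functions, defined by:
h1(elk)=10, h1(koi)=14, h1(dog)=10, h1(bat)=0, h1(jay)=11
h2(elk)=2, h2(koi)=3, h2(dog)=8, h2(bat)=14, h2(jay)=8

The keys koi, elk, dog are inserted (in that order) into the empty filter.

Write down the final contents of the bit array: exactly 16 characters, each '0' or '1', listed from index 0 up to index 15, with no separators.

Answer: 0011000010100010

Derivation:
Start: bits=0000000000000000
After insert 'koi': sets bits 3 14 -> bits=0001000000000010
After insert 'elk': sets bits 2 10 -> bits=0011000000100010
After insert 'dog': sets bits 8 10 -> bits=0011000010100010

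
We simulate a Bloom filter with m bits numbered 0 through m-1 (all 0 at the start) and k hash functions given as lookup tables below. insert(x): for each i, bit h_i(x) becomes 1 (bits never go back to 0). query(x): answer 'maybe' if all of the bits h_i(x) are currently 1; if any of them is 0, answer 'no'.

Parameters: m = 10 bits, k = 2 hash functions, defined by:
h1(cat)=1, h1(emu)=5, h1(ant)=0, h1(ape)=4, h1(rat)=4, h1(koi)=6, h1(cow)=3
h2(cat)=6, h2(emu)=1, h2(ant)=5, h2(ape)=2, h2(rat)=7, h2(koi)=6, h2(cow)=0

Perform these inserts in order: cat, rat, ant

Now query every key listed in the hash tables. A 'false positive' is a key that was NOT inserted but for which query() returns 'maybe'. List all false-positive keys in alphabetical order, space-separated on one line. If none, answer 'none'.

Answer: emu koi

Derivation:
Start: bits=0000000000
After insert 'cat': sets bits 1 6 -> bits=0100001000
After insert 'rat': sets bits 4 7 -> bits=0100101100
After insert 'ant': sets bits 0 5 -> bits=1100111100
Not inserted: ape cow emu koi — query each against bits=1100111100:
query ape: checks bit2=0, bit4=1 (has a 0) -> no => not a false positive
query cow: checks bit0=1, bit3=0 (has a 0) -> no => not a false positive
query emu: checks bit1=1, bit5=1 (all 1) -> maybe => FALSE POSITIVE
query koi: checks bit6=1 (all 1) -> maybe => FALSE POSITIVE
False positives (alphabetical): emu koi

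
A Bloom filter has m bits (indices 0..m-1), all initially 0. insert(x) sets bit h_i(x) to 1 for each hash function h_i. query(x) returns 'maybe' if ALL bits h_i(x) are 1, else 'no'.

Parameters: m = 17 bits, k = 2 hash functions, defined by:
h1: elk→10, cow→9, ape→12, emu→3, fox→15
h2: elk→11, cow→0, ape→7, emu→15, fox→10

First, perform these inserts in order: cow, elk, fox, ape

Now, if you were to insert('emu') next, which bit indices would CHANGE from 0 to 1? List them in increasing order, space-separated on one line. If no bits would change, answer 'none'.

Start: bits=00000000000000000
After insert 'cow': sets bits 0 9 -> bits=10000000010000000
After insert 'elk': sets bits 10 11 -> bits=10000000011100000
After insert 'fox': sets bits 10 15 -> bits=10000000011100010
After insert 'ape': sets bits 7 12 -> bits=10000001011110010
insert 'emu' would touch bits 3 15; currently bit3=0, bit15=1
Bits that are 0 among those (would change 0->1): 3

Answer: 3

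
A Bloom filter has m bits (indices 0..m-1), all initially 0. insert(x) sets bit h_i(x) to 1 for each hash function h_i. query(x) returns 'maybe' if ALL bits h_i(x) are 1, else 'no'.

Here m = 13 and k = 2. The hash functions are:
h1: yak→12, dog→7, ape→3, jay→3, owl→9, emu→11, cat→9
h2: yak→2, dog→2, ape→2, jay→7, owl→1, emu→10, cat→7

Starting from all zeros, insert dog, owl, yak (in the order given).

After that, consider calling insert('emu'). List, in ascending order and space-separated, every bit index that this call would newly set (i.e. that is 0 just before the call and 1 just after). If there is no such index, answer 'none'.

Answer: 10 11

Derivation:
Start: bits=0000000000000
After insert 'dog': sets bits 2 7 -> bits=0010000100000
After insert 'owl': sets bits 1 9 -> bits=0110000101000
After insert 'yak': sets bits 2 12 -> bits=0110000101001
insert 'emu' would touch bits 10 11; currently bit10=0, bit11=0
Bits that are 0 among those (would change 0->1): 10 11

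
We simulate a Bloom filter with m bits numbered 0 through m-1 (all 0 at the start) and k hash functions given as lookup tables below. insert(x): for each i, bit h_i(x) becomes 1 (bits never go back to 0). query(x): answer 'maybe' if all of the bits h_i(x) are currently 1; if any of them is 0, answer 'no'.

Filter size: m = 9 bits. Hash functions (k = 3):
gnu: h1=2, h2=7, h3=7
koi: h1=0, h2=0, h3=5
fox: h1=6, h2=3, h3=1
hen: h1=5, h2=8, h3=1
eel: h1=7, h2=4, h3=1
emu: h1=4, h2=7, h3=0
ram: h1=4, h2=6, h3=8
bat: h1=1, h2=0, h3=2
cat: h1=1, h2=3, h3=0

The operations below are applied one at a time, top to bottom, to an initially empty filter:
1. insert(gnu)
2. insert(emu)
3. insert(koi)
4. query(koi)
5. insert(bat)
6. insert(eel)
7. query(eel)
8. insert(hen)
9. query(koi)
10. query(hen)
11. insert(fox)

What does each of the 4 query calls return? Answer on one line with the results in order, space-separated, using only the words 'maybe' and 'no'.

Start: bits=000000000
Op 1: insert gnu -> sets bits 2 7 -> bits=001000010
Op 2: insert emu -> sets bits 0 4 7 -> bits=101010010
Op 3: insert koi -> sets bits 0 5 -> bits=101011010
Op 4: query koi -> checks bit0=1, bit5=1 (all 1) -> maybe
Op 5: insert bat -> sets bits 0 1 2 -> bits=111011010
Op 6: insert eel -> sets bits 1 4 7 -> bits=111011010
Op 7: query eel -> checks bit1=1, bit4=1, bit7=1 (all 1) -> maybe
Op 8: insert hen -> sets bits 1 5 8 -> bits=111011011
Op 9: query koi -> checks bit0=1, bit5=1 (all 1) -> maybe
Op 10: query hen -> checks bit1=1, bit5=1, bit8=1 (all 1) -> maybe
Op 11: insert fox -> sets bits 1 3 6 -> bits=111111111
Query results in order: maybe maybe maybe maybe

Answer: maybe maybe maybe maybe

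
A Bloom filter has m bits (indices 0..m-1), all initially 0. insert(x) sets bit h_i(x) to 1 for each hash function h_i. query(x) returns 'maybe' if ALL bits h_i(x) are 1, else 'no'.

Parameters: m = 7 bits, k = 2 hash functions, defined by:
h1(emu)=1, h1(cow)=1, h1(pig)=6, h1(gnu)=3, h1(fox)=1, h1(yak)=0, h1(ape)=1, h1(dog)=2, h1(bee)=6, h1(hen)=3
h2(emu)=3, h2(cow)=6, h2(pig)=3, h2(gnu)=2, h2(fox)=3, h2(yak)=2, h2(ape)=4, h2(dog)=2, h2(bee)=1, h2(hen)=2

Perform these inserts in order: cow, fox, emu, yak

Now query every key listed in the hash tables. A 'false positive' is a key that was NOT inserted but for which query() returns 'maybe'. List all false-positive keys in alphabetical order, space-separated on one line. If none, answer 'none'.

Answer: bee dog gnu hen pig

Derivation:
Start: bits=0000000
After insert 'cow': sets bits 1 6 -> bits=0100001
After insert 'fox': sets bits 1 3 -> bits=0101001
After insert 'emu': sets bits 1 3 -> bits=0101001
After insert 'yak': sets bits 0 2 -> bits=1111001
Not inserted: ape bee dog gnu hen pig — query each against bits=1111001:
query ape: checks bit1=1, bit4=0 (has a 0) -> no => not a false positive
query bee: checks bit1=1, bit6=1 (all 1) -> maybe => FALSE POSITIVE
query dog: checks bit2=1 (all 1) -> maybe => FALSE POSITIVE
query gnu: checks bit2=1, bit3=1 (all 1) -> maybe => FALSE POSITIVE
query hen: checks bit2=1, bit3=1 (all 1) -> maybe => FALSE POSITIVE
query pig: checks bit3=1, bit6=1 (all 1) -> maybe => FALSE POSITIVE
False positives (alphabetical): bee dog gnu hen pig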